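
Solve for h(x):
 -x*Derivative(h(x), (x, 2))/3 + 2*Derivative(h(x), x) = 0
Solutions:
 h(x) = C1 + C2*x^7


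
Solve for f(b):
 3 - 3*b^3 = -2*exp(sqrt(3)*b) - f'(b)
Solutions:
 f(b) = C1 + 3*b^4/4 - 3*b - 2*sqrt(3)*exp(sqrt(3)*b)/3


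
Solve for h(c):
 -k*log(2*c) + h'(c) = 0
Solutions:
 h(c) = C1 + c*k*log(c) - c*k + c*k*log(2)


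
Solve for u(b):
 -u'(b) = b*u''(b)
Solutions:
 u(b) = C1 + C2*log(b)


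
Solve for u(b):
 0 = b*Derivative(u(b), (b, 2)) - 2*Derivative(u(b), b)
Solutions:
 u(b) = C1 + C2*b^3


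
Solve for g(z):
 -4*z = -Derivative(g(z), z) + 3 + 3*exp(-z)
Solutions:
 g(z) = C1 + 2*z^2 + 3*z - 3*exp(-z)


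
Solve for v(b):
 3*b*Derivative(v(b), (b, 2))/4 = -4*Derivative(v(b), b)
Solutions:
 v(b) = C1 + C2/b^(13/3)


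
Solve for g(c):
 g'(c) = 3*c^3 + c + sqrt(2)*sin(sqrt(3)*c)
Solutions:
 g(c) = C1 + 3*c^4/4 + c^2/2 - sqrt(6)*cos(sqrt(3)*c)/3


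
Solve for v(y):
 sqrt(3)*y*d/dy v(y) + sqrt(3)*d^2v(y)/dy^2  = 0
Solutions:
 v(y) = C1 + C2*erf(sqrt(2)*y/2)


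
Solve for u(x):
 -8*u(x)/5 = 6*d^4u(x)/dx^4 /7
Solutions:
 u(x) = (C1*sin(15^(3/4)*7^(1/4)*x/15) + C2*cos(15^(3/4)*7^(1/4)*x/15))*exp(-15^(3/4)*7^(1/4)*x/15) + (C3*sin(15^(3/4)*7^(1/4)*x/15) + C4*cos(15^(3/4)*7^(1/4)*x/15))*exp(15^(3/4)*7^(1/4)*x/15)


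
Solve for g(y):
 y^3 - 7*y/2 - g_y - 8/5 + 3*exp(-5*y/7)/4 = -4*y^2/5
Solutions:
 g(y) = C1 + y^4/4 + 4*y^3/15 - 7*y^2/4 - 8*y/5 - 21*exp(-5*y/7)/20


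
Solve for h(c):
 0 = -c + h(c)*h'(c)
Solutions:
 h(c) = -sqrt(C1 + c^2)
 h(c) = sqrt(C1 + c^2)


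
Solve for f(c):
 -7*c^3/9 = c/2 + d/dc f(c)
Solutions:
 f(c) = C1 - 7*c^4/36 - c^2/4


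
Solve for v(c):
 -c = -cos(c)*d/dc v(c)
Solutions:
 v(c) = C1 + Integral(c/cos(c), c)


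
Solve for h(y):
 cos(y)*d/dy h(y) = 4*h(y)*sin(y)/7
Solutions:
 h(y) = C1/cos(y)^(4/7)


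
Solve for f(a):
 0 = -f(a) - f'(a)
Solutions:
 f(a) = C1*exp(-a)


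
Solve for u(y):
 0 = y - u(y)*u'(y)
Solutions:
 u(y) = -sqrt(C1 + y^2)
 u(y) = sqrt(C1 + y^2)


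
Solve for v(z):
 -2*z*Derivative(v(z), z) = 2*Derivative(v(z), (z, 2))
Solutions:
 v(z) = C1 + C2*erf(sqrt(2)*z/2)


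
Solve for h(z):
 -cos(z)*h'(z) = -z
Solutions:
 h(z) = C1 + Integral(z/cos(z), z)


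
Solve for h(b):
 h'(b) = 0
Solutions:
 h(b) = C1


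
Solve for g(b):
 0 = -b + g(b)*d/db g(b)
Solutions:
 g(b) = -sqrt(C1 + b^2)
 g(b) = sqrt(C1 + b^2)


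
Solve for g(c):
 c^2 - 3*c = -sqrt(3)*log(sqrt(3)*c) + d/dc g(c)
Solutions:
 g(c) = C1 + c^3/3 - 3*c^2/2 + sqrt(3)*c*log(c) - sqrt(3)*c + sqrt(3)*c*log(3)/2


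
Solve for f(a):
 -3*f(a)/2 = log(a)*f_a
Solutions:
 f(a) = C1*exp(-3*li(a)/2)


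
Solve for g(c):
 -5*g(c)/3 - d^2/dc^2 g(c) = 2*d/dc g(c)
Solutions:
 g(c) = (C1*sin(sqrt(6)*c/3) + C2*cos(sqrt(6)*c/3))*exp(-c)


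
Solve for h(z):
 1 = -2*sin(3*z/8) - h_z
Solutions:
 h(z) = C1 - z + 16*cos(3*z/8)/3


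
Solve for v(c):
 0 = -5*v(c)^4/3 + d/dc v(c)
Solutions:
 v(c) = (-1/(C1 + 5*c))^(1/3)
 v(c) = (-1/(C1 + 5*c))^(1/3)*(-1 - sqrt(3)*I)/2
 v(c) = (-1/(C1 + 5*c))^(1/3)*(-1 + sqrt(3)*I)/2


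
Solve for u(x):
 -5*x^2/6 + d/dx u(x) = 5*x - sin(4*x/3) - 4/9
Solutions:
 u(x) = C1 + 5*x^3/18 + 5*x^2/2 - 4*x/9 + 3*cos(4*x/3)/4


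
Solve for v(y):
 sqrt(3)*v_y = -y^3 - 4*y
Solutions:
 v(y) = C1 - sqrt(3)*y^4/12 - 2*sqrt(3)*y^2/3


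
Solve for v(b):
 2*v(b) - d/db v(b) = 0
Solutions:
 v(b) = C1*exp(2*b)


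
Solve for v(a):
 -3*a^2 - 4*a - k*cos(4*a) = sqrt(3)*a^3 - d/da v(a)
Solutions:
 v(a) = C1 + sqrt(3)*a^4/4 + a^3 + 2*a^2 + k*sin(4*a)/4


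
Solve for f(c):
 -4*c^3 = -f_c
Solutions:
 f(c) = C1 + c^4


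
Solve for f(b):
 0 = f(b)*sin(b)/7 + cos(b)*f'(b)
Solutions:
 f(b) = C1*cos(b)^(1/7)


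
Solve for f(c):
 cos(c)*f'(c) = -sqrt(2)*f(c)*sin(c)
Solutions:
 f(c) = C1*cos(c)^(sqrt(2))


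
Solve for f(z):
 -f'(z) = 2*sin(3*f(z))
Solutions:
 f(z) = -acos((-C1 - exp(12*z))/(C1 - exp(12*z)))/3 + 2*pi/3
 f(z) = acos((-C1 - exp(12*z))/(C1 - exp(12*z)))/3


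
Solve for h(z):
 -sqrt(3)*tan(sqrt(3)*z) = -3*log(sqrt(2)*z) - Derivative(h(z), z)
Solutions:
 h(z) = C1 - 3*z*log(z) - 3*z*log(2)/2 + 3*z - log(cos(sqrt(3)*z))


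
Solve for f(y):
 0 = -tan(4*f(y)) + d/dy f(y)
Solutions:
 f(y) = -asin(C1*exp(4*y))/4 + pi/4
 f(y) = asin(C1*exp(4*y))/4


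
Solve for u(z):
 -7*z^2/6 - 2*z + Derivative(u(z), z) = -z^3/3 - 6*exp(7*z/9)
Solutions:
 u(z) = C1 - z^4/12 + 7*z^3/18 + z^2 - 54*exp(7*z/9)/7


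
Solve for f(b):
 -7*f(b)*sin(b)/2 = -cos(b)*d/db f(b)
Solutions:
 f(b) = C1/cos(b)^(7/2)


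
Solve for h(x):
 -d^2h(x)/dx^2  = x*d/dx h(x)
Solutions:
 h(x) = C1 + C2*erf(sqrt(2)*x/2)


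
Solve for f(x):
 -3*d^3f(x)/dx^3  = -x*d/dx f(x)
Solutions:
 f(x) = C1 + Integral(C2*airyai(3^(2/3)*x/3) + C3*airybi(3^(2/3)*x/3), x)


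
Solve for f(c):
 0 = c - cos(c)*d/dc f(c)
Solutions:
 f(c) = C1 + Integral(c/cos(c), c)


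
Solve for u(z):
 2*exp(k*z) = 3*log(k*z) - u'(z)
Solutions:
 u(z) = C1 + 3*z*log(k*z) - 3*z + Piecewise((-2*exp(k*z)/k, Ne(k, 0)), (-2*z, True))


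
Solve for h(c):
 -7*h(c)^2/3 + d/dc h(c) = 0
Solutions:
 h(c) = -3/(C1 + 7*c)


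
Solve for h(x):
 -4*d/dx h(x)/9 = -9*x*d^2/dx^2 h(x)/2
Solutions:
 h(x) = C1 + C2*x^(89/81)


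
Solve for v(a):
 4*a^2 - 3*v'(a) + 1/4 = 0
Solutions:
 v(a) = C1 + 4*a^3/9 + a/12


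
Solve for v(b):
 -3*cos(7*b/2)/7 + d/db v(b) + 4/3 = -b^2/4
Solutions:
 v(b) = C1 - b^3/12 - 4*b/3 + 6*sin(7*b/2)/49


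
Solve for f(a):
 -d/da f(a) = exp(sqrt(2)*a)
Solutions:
 f(a) = C1 - sqrt(2)*exp(sqrt(2)*a)/2


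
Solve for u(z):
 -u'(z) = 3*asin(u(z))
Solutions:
 Integral(1/asin(_y), (_y, u(z))) = C1 - 3*z


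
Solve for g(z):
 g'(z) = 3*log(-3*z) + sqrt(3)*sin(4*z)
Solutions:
 g(z) = C1 + 3*z*log(-z) - 3*z + 3*z*log(3) - sqrt(3)*cos(4*z)/4


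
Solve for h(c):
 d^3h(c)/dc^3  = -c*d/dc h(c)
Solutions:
 h(c) = C1 + Integral(C2*airyai(-c) + C3*airybi(-c), c)


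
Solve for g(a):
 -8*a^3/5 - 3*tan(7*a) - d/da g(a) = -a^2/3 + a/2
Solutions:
 g(a) = C1 - 2*a^4/5 + a^3/9 - a^2/4 + 3*log(cos(7*a))/7


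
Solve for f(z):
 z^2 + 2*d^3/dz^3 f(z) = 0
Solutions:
 f(z) = C1 + C2*z + C3*z^2 - z^5/120


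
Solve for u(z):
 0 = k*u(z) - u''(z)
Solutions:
 u(z) = C1*exp(-sqrt(k)*z) + C2*exp(sqrt(k)*z)


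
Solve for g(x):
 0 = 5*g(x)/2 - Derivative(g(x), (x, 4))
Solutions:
 g(x) = C1*exp(-2^(3/4)*5^(1/4)*x/2) + C2*exp(2^(3/4)*5^(1/4)*x/2) + C3*sin(2^(3/4)*5^(1/4)*x/2) + C4*cos(2^(3/4)*5^(1/4)*x/2)


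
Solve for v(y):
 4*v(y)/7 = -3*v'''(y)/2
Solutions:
 v(y) = C3*exp(-2*21^(2/3)*y/21) + (C1*sin(3^(1/6)*7^(2/3)*y/7) + C2*cos(3^(1/6)*7^(2/3)*y/7))*exp(21^(2/3)*y/21)


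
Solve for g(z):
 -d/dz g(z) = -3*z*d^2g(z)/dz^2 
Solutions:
 g(z) = C1 + C2*z^(4/3)


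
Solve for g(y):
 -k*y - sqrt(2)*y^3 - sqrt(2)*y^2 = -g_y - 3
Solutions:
 g(y) = C1 + k*y^2/2 + sqrt(2)*y^4/4 + sqrt(2)*y^3/3 - 3*y


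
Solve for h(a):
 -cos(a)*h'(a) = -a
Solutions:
 h(a) = C1 + Integral(a/cos(a), a)


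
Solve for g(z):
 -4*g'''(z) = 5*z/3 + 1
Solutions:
 g(z) = C1 + C2*z + C3*z^2 - 5*z^4/288 - z^3/24


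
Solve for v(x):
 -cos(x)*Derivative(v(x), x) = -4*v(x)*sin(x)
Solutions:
 v(x) = C1/cos(x)^4


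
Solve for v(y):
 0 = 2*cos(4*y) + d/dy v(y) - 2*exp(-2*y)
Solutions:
 v(y) = C1 - sin(4*y)/2 - exp(-2*y)


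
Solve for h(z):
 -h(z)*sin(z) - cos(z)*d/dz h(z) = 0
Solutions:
 h(z) = C1*cos(z)


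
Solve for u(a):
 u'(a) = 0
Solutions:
 u(a) = C1


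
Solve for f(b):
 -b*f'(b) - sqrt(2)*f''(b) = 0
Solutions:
 f(b) = C1 + C2*erf(2^(1/4)*b/2)


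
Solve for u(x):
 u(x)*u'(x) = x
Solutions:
 u(x) = -sqrt(C1 + x^2)
 u(x) = sqrt(C1 + x^2)


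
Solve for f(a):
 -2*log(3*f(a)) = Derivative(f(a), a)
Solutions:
 Integral(1/(log(_y) + log(3)), (_y, f(a)))/2 = C1 - a


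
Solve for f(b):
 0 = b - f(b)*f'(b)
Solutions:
 f(b) = -sqrt(C1 + b^2)
 f(b) = sqrt(C1 + b^2)


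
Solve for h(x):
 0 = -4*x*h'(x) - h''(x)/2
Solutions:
 h(x) = C1 + C2*erf(2*x)


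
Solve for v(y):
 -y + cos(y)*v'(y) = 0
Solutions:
 v(y) = C1 + Integral(y/cos(y), y)


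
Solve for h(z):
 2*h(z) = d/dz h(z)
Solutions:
 h(z) = C1*exp(2*z)


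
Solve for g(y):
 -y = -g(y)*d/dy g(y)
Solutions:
 g(y) = -sqrt(C1 + y^2)
 g(y) = sqrt(C1 + y^2)


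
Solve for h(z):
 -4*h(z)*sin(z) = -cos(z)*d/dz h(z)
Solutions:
 h(z) = C1/cos(z)^4


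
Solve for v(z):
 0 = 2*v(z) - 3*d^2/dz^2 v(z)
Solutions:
 v(z) = C1*exp(-sqrt(6)*z/3) + C2*exp(sqrt(6)*z/3)


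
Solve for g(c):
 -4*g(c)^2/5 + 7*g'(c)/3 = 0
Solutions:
 g(c) = -35/(C1 + 12*c)


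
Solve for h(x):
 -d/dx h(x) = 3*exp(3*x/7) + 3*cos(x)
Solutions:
 h(x) = C1 - 7*exp(3*x/7) - 3*sin(x)


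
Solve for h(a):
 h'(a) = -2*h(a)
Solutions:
 h(a) = C1*exp(-2*a)


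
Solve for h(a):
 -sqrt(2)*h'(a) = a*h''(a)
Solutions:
 h(a) = C1 + C2*a^(1 - sqrt(2))


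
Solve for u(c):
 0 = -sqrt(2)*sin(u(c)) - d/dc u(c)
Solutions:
 u(c) = -acos((-C1 - exp(2*sqrt(2)*c))/(C1 - exp(2*sqrt(2)*c))) + 2*pi
 u(c) = acos((-C1 - exp(2*sqrt(2)*c))/(C1 - exp(2*sqrt(2)*c)))


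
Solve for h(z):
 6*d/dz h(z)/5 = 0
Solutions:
 h(z) = C1


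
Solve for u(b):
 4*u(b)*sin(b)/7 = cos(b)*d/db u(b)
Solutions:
 u(b) = C1/cos(b)^(4/7)


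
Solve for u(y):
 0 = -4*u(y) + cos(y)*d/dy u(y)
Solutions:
 u(y) = C1*(sin(y)^2 + 2*sin(y) + 1)/(sin(y)^2 - 2*sin(y) + 1)


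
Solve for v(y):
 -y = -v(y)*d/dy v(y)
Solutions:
 v(y) = -sqrt(C1 + y^2)
 v(y) = sqrt(C1 + y^2)


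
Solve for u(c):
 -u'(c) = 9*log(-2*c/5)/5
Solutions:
 u(c) = C1 - 9*c*log(-c)/5 + 9*c*(-log(2) + 1 + log(5))/5


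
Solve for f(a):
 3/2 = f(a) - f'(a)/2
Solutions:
 f(a) = C1*exp(2*a) + 3/2


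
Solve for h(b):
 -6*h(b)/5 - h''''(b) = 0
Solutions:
 h(b) = (C1*sin(10^(3/4)*3^(1/4)*b/10) + C2*cos(10^(3/4)*3^(1/4)*b/10))*exp(-10^(3/4)*3^(1/4)*b/10) + (C3*sin(10^(3/4)*3^(1/4)*b/10) + C4*cos(10^(3/4)*3^(1/4)*b/10))*exp(10^(3/4)*3^(1/4)*b/10)


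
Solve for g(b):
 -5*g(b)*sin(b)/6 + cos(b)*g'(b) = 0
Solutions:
 g(b) = C1/cos(b)^(5/6)


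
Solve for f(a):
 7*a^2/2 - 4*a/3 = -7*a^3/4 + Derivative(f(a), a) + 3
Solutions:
 f(a) = C1 + 7*a^4/16 + 7*a^3/6 - 2*a^2/3 - 3*a


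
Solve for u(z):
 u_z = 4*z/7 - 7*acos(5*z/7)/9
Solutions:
 u(z) = C1 + 2*z^2/7 - 7*z*acos(5*z/7)/9 + 7*sqrt(49 - 25*z^2)/45


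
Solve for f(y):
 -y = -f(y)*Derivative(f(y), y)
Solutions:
 f(y) = -sqrt(C1 + y^2)
 f(y) = sqrt(C1 + y^2)


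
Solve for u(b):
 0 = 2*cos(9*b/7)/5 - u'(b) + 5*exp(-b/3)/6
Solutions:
 u(b) = C1 + 14*sin(9*b/7)/45 - 5*exp(-b/3)/2


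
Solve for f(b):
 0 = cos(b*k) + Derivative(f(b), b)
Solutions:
 f(b) = C1 - sin(b*k)/k


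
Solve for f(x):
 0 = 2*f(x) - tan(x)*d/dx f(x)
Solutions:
 f(x) = C1*sin(x)^2


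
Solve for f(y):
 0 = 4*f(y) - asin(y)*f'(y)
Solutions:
 f(y) = C1*exp(4*Integral(1/asin(y), y))


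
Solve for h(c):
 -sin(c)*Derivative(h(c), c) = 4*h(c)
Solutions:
 h(c) = C1*(cos(c)^2 + 2*cos(c) + 1)/(cos(c)^2 - 2*cos(c) + 1)


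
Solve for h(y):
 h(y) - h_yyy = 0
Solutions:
 h(y) = C3*exp(y) + (C1*sin(sqrt(3)*y/2) + C2*cos(sqrt(3)*y/2))*exp(-y/2)


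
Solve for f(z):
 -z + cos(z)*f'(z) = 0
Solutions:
 f(z) = C1 + Integral(z/cos(z), z)


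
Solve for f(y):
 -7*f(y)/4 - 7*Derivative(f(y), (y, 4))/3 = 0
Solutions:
 f(y) = (C1*sin(3^(1/4)*y/2) + C2*cos(3^(1/4)*y/2))*exp(-3^(1/4)*y/2) + (C3*sin(3^(1/4)*y/2) + C4*cos(3^(1/4)*y/2))*exp(3^(1/4)*y/2)


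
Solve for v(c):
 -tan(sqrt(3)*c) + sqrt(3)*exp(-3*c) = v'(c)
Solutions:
 v(c) = C1 - sqrt(3)*log(tan(sqrt(3)*c)^2 + 1)/6 - sqrt(3)*exp(-3*c)/3


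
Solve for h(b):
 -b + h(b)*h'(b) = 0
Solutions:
 h(b) = -sqrt(C1 + b^2)
 h(b) = sqrt(C1 + b^2)


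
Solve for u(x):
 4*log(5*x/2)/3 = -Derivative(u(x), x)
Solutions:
 u(x) = C1 - 4*x*log(x)/3 - 4*x*log(5)/3 + 4*x*log(2)/3 + 4*x/3


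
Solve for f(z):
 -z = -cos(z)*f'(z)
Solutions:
 f(z) = C1 + Integral(z/cos(z), z)


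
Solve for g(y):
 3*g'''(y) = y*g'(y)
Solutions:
 g(y) = C1 + Integral(C2*airyai(3^(2/3)*y/3) + C3*airybi(3^(2/3)*y/3), y)


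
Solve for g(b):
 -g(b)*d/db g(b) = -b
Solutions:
 g(b) = -sqrt(C1 + b^2)
 g(b) = sqrt(C1 + b^2)


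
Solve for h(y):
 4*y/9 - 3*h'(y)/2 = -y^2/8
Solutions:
 h(y) = C1 + y^3/36 + 4*y^2/27


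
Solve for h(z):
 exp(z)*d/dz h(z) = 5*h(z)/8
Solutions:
 h(z) = C1*exp(-5*exp(-z)/8)


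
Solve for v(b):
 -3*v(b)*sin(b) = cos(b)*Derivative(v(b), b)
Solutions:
 v(b) = C1*cos(b)^3


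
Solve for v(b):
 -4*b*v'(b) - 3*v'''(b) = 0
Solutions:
 v(b) = C1 + Integral(C2*airyai(-6^(2/3)*b/3) + C3*airybi(-6^(2/3)*b/3), b)


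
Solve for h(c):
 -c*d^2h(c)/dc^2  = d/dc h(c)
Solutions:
 h(c) = C1 + C2*log(c)


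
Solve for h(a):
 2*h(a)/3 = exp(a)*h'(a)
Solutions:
 h(a) = C1*exp(-2*exp(-a)/3)


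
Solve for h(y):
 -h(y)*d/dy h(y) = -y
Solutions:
 h(y) = -sqrt(C1 + y^2)
 h(y) = sqrt(C1 + y^2)


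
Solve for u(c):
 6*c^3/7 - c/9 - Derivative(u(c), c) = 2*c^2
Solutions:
 u(c) = C1 + 3*c^4/14 - 2*c^3/3 - c^2/18


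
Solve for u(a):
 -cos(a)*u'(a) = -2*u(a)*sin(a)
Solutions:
 u(a) = C1/cos(a)^2


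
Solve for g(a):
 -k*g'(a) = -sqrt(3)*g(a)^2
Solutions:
 g(a) = -k/(C1*k + sqrt(3)*a)


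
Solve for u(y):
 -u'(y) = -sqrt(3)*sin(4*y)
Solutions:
 u(y) = C1 - sqrt(3)*cos(4*y)/4


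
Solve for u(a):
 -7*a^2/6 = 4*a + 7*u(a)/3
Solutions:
 u(a) = a*(-7*a - 24)/14


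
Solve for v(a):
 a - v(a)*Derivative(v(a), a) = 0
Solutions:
 v(a) = -sqrt(C1 + a^2)
 v(a) = sqrt(C1 + a^2)


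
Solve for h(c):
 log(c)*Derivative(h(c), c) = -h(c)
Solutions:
 h(c) = C1*exp(-li(c))


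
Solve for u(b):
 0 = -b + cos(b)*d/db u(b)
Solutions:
 u(b) = C1 + Integral(b/cos(b), b)


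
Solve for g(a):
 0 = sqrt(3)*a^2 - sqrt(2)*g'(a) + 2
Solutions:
 g(a) = C1 + sqrt(6)*a^3/6 + sqrt(2)*a


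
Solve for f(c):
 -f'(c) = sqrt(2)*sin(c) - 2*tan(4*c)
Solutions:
 f(c) = C1 - log(cos(4*c))/2 + sqrt(2)*cos(c)


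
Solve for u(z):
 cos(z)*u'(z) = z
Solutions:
 u(z) = C1 + Integral(z/cos(z), z)


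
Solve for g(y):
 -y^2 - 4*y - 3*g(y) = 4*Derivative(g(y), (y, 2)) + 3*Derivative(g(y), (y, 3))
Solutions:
 g(y) = C1*exp(y*(-16 + 32*2^(1/3)/(27*sqrt(985) + 857)^(1/3) + 2^(2/3)*(27*sqrt(985) + 857)^(1/3))/36)*sin(2^(1/3)*sqrt(3)*y*(-2^(1/3)*(27*sqrt(985) + 857)^(1/3) + 32/(27*sqrt(985) + 857)^(1/3))/36) + C2*exp(y*(-16 + 32*2^(1/3)/(27*sqrt(985) + 857)^(1/3) + 2^(2/3)*(27*sqrt(985) + 857)^(1/3))/36)*cos(2^(1/3)*sqrt(3)*y*(-2^(1/3)*(27*sqrt(985) + 857)^(1/3) + 32/(27*sqrt(985) + 857)^(1/3))/36) + C3*exp(-y*(32*2^(1/3)/(27*sqrt(985) + 857)^(1/3) + 8 + 2^(2/3)*(27*sqrt(985) + 857)^(1/3))/18) - y^2/3 - 4*y/3 + 8/9


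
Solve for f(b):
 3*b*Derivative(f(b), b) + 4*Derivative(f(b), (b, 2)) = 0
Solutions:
 f(b) = C1 + C2*erf(sqrt(6)*b/4)


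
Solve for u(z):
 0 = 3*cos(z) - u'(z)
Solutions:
 u(z) = C1 + 3*sin(z)


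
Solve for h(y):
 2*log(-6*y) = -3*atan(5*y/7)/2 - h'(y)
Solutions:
 h(y) = C1 - 2*y*log(-y) - 3*y*atan(5*y/7)/2 - 2*y*log(6) + 2*y + 21*log(25*y^2 + 49)/20


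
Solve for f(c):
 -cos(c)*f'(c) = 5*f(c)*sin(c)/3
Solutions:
 f(c) = C1*cos(c)^(5/3)


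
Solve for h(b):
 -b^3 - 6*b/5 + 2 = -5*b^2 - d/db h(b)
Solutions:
 h(b) = C1 + b^4/4 - 5*b^3/3 + 3*b^2/5 - 2*b


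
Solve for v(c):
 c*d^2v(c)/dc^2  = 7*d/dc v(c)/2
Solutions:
 v(c) = C1 + C2*c^(9/2)


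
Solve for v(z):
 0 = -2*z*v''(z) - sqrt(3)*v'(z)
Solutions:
 v(z) = C1 + C2*z^(1 - sqrt(3)/2)


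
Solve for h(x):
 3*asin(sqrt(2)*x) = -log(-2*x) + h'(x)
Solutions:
 h(x) = C1 + x*log(-x) + 3*x*asin(sqrt(2)*x) - x + x*log(2) + 3*sqrt(2)*sqrt(1 - 2*x^2)/2


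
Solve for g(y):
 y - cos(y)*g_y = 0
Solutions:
 g(y) = C1 + Integral(y/cos(y), y)


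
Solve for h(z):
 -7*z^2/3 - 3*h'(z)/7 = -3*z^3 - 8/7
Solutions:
 h(z) = C1 + 7*z^4/4 - 49*z^3/27 + 8*z/3


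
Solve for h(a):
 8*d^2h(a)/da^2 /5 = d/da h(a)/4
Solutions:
 h(a) = C1 + C2*exp(5*a/32)


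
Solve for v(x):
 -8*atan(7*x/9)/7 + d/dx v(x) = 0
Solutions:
 v(x) = C1 + 8*x*atan(7*x/9)/7 - 36*log(49*x^2 + 81)/49


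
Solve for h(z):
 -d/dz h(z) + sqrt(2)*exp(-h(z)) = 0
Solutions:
 h(z) = log(C1 + sqrt(2)*z)


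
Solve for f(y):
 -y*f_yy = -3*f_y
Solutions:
 f(y) = C1 + C2*y^4


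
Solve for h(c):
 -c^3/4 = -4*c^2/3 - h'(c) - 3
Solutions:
 h(c) = C1 + c^4/16 - 4*c^3/9 - 3*c


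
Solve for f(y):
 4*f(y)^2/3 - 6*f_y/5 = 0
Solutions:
 f(y) = -9/(C1 + 10*y)


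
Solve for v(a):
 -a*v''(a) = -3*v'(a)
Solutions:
 v(a) = C1 + C2*a^4


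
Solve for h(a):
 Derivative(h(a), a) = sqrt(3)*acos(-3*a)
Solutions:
 h(a) = C1 + sqrt(3)*(a*acos(-3*a) + sqrt(1 - 9*a^2)/3)


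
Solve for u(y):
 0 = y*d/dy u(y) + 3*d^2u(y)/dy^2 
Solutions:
 u(y) = C1 + C2*erf(sqrt(6)*y/6)


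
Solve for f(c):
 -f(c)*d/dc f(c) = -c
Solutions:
 f(c) = -sqrt(C1 + c^2)
 f(c) = sqrt(C1 + c^2)


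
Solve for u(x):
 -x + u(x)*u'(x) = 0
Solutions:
 u(x) = -sqrt(C1 + x^2)
 u(x) = sqrt(C1 + x^2)


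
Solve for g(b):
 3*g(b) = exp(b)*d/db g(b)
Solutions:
 g(b) = C1*exp(-3*exp(-b))


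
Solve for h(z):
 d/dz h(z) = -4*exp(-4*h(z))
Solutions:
 h(z) = log(-I*(C1 - 16*z)^(1/4))
 h(z) = log(I*(C1 - 16*z)^(1/4))
 h(z) = log(-(C1 - 16*z)^(1/4))
 h(z) = log(C1 - 16*z)/4


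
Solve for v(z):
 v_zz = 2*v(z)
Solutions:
 v(z) = C1*exp(-sqrt(2)*z) + C2*exp(sqrt(2)*z)


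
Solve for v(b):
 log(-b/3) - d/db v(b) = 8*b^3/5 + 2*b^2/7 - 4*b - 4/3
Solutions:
 v(b) = C1 - 2*b^4/5 - 2*b^3/21 + 2*b^2 + b*log(-b) + b*(1/3 - log(3))


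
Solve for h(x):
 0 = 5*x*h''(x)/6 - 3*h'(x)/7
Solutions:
 h(x) = C1 + C2*x^(53/35)


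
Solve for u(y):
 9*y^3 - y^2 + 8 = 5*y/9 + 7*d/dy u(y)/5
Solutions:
 u(y) = C1 + 45*y^4/28 - 5*y^3/21 - 25*y^2/126 + 40*y/7


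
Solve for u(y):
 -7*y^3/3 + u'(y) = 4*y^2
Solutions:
 u(y) = C1 + 7*y^4/12 + 4*y^3/3


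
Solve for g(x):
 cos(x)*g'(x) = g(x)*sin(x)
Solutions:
 g(x) = C1/cos(x)


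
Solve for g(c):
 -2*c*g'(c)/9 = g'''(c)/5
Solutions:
 g(c) = C1 + Integral(C2*airyai(-30^(1/3)*c/3) + C3*airybi(-30^(1/3)*c/3), c)


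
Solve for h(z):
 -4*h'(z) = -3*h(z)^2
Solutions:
 h(z) = -4/(C1 + 3*z)


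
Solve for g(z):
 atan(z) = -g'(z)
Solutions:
 g(z) = C1 - z*atan(z) + log(z^2 + 1)/2


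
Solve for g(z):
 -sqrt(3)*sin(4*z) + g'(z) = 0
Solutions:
 g(z) = C1 - sqrt(3)*cos(4*z)/4


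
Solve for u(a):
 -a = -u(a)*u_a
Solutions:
 u(a) = -sqrt(C1 + a^2)
 u(a) = sqrt(C1 + a^2)


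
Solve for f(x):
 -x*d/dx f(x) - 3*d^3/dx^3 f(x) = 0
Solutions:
 f(x) = C1 + Integral(C2*airyai(-3^(2/3)*x/3) + C3*airybi(-3^(2/3)*x/3), x)


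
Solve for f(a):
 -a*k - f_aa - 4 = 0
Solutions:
 f(a) = C1 + C2*a - a^3*k/6 - 2*a^2


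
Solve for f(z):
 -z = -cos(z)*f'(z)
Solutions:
 f(z) = C1 + Integral(z/cos(z), z)


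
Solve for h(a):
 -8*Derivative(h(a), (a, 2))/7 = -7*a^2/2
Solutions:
 h(a) = C1 + C2*a + 49*a^4/192


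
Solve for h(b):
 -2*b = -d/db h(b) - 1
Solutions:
 h(b) = C1 + b^2 - b


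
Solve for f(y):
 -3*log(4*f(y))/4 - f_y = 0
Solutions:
 4*Integral(1/(log(_y) + 2*log(2)), (_y, f(y)))/3 = C1 - y


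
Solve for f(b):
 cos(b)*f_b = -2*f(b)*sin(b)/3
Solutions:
 f(b) = C1*cos(b)^(2/3)


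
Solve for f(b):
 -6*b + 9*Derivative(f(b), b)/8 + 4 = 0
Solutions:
 f(b) = C1 + 8*b^2/3 - 32*b/9


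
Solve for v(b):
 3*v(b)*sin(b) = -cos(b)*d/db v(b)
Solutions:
 v(b) = C1*cos(b)^3


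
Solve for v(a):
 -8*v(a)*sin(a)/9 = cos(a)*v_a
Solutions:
 v(a) = C1*cos(a)^(8/9)


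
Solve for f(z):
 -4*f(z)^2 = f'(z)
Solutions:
 f(z) = 1/(C1 + 4*z)


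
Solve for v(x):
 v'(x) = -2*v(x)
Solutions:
 v(x) = C1*exp(-2*x)


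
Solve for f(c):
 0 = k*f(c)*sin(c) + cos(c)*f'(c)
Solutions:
 f(c) = C1*exp(k*log(cos(c)))


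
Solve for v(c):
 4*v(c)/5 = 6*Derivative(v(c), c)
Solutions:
 v(c) = C1*exp(2*c/15)


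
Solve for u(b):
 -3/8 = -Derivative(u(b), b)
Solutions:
 u(b) = C1 + 3*b/8


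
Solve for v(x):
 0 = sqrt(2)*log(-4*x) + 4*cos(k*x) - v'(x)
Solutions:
 v(x) = C1 + sqrt(2)*x*(log(-x) - 1) + 2*sqrt(2)*x*log(2) + 4*Piecewise((sin(k*x)/k, Ne(k, 0)), (x, True))


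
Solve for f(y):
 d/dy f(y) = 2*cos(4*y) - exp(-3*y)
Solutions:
 f(y) = C1 + sin(4*y)/2 + exp(-3*y)/3


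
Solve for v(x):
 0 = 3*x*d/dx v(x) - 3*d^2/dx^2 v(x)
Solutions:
 v(x) = C1 + C2*erfi(sqrt(2)*x/2)


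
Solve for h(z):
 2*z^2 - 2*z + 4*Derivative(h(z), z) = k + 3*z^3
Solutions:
 h(z) = C1 + k*z/4 + 3*z^4/16 - z^3/6 + z^2/4


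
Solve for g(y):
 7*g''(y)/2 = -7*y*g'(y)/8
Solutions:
 g(y) = C1 + C2*erf(sqrt(2)*y/4)


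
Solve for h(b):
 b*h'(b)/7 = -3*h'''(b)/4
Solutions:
 h(b) = C1 + Integral(C2*airyai(-42^(2/3)*b/21) + C3*airybi(-42^(2/3)*b/21), b)


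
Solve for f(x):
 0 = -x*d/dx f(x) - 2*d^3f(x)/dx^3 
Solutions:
 f(x) = C1 + Integral(C2*airyai(-2^(2/3)*x/2) + C3*airybi(-2^(2/3)*x/2), x)


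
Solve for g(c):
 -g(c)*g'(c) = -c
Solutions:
 g(c) = -sqrt(C1 + c^2)
 g(c) = sqrt(C1 + c^2)


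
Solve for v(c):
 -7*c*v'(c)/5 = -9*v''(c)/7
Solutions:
 v(c) = C1 + C2*erfi(7*sqrt(10)*c/30)


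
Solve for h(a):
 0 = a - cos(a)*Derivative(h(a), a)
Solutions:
 h(a) = C1 + Integral(a/cos(a), a)


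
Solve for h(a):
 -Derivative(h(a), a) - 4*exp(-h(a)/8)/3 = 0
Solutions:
 h(a) = 8*log(C1 - a/6)


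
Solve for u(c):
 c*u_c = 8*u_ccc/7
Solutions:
 u(c) = C1 + Integral(C2*airyai(7^(1/3)*c/2) + C3*airybi(7^(1/3)*c/2), c)


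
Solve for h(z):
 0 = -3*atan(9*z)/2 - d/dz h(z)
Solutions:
 h(z) = C1 - 3*z*atan(9*z)/2 + log(81*z^2 + 1)/12


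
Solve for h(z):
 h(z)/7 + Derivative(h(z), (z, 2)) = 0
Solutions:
 h(z) = C1*sin(sqrt(7)*z/7) + C2*cos(sqrt(7)*z/7)


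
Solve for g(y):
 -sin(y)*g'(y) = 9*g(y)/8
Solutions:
 g(y) = C1*(cos(y) + 1)^(9/16)/(cos(y) - 1)^(9/16)


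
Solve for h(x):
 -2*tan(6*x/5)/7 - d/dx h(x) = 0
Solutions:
 h(x) = C1 + 5*log(cos(6*x/5))/21


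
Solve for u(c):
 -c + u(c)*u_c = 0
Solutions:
 u(c) = -sqrt(C1 + c^2)
 u(c) = sqrt(C1 + c^2)


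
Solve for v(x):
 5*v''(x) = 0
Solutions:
 v(x) = C1 + C2*x


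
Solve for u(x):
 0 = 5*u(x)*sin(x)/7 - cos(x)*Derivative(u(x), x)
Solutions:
 u(x) = C1/cos(x)^(5/7)


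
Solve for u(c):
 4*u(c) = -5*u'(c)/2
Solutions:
 u(c) = C1*exp(-8*c/5)


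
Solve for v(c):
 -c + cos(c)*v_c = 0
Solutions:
 v(c) = C1 + Integral(c/cos(c), c)


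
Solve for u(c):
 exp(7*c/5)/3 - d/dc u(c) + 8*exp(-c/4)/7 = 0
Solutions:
 u(c) = C1 + 5*exp(7*c/5)/21 - 32*exp(-c/4)/7


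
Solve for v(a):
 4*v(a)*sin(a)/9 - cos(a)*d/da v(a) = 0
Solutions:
 v(a) = C1/cos(a)^(4/9)


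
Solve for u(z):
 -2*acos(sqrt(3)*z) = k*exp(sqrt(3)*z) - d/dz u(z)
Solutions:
 u(z) = C1 + sqrt(3)*k*exp(sqrt(3)*z)/3 + 2*z*acos(sqrt(3)*z) - 2*sqrt(3)*sqrt(1 - 3*z^2)/3


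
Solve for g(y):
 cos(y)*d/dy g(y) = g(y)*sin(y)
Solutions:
 g(y) = C1/cos(y)


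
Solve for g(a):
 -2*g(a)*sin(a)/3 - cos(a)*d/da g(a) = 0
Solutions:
 g(a) = C1*cos(a)^(2/3)


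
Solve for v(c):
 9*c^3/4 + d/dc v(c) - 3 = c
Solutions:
 v(c) = C1 - 9*c^4/16 + c^2/2 + 3*c


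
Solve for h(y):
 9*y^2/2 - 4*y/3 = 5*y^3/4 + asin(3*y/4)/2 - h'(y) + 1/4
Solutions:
 h(y) = C1 + 5*y^4/16 - 3*y^3/2 + 2*y^2/3 + y*asin(3*y/4)/2 + y/4 + sqrt(16 - 9*y^2)/6


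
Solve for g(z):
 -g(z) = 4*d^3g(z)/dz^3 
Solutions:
 g(z) = C3*exp(-2^(1/3)*z/2) + (C1*sin(2^(1/3)*sqrt(3)*z/4) + C2*cos(2^(1/3)*sqrt(3)*z/4))*exp(2^(1/3)*z/4)


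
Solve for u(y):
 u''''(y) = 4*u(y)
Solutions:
 u(y) = C1*exp(-sqrt(2)*y) + C2*exp(sqrt(2)*y) + C3*sin(sqrt(2)*y) + C4*cos(sqrt(2)*y)


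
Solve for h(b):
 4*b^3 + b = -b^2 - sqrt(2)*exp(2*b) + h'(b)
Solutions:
 h(b) = C1 + b^4 + b^3/3 + b^2/2 + sqrt(2)*exp(2*b)/2


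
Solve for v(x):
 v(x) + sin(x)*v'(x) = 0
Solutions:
 v(x) = C1*sqrt(cos(x) + 1)/sqrt(cos(x) - 1)


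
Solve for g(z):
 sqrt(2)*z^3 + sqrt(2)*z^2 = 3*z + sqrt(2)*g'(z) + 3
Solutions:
 g(z) = C1 + z^4/4 + z^3/3 - 3*sqrt(2)*z^2/4 - 3*sqrt(2)*z/2


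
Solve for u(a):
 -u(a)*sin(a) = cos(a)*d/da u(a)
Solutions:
 u(a) = C1*cos(a)


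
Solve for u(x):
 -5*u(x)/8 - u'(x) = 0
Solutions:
 u(x) = C1*exp(-5*x/8)


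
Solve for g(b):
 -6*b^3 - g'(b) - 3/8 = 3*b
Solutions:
 g(b) = C1 - 3*b^4/2 - 3*b^2/2 - 3*b/8


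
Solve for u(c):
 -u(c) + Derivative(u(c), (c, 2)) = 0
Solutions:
 u(c) = C1*exp(-c) + C2*exp(c)


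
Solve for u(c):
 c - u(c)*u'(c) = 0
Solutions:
 u(c) = -sqrt(C1 + c^2)
 u(c) = sqrt(C1 + c^2)


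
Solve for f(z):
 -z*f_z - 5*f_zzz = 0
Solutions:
 f(z) = C1 + Integral(C2*airyai(-5^(2/3)*z/5) + C3*airybi(-5^(2/3)*z/5), z)


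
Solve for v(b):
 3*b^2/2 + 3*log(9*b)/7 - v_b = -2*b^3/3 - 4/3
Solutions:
 v(b) = C1 + b^4/6 + b^3/2 + 3*b*log(b)/7 + 19*b/21 + 6*b*log(3)/7


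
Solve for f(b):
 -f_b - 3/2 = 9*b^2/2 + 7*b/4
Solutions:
 f(b) = C1 - 3*b^3/2 - 7*b^2/8 - 3*b/2


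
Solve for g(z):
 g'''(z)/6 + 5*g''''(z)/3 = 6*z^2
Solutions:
 g(z) = C1 + C2*z + C3*z^2 + C4*exp(-z/10) + 3*z^5/5 - 30*z^4 + 1200*z^3


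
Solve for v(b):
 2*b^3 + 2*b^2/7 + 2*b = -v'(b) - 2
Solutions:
 v(b) = C1 - b^4/2 - 2*b^3/21 - b^2 - 2*b


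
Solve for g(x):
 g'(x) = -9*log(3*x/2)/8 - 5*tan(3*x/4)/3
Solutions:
 g(x) = C1 - 9*x*log(x)/8 - 9*x*log(3)/8 + 9*x*log(2)/8 + 9*x/8 + 20*log(cos(3*x/4))/9


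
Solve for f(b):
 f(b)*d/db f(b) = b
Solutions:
 f(b) = -sqrt(C1 + b^2)
 f(b) = sqrt(C1 + b^2)


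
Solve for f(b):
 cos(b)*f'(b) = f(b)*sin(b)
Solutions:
 f(b) = C1/cos(b)


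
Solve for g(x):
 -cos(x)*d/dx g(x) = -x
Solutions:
 g(x) = C1 + Integral(x/cos(x), x)


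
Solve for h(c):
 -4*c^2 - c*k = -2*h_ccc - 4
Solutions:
 h(c) = C1 + C2*c + C3*c^2 + c^5/30 + c^4*k/48 - c^3/3


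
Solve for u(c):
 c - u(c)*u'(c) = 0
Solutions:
 u(c) = -sqrt(C1 + c^2)
 u(c) = sqrt(C1 + c^2)


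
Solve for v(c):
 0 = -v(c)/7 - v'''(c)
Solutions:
 v(c) = C3*exp(-7^(2/3)*c/7) + (C1*sin(sqrt(3)*7^(2/3)*c/14) + C2*cos(sqrt(3)*7^(2/3)*c/14))*exp(7^(2/3)*c/14)


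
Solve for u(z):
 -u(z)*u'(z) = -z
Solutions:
 u(z) = -sqrt(C1 + z^2)
 u(z) = sqrt(C1 + z^2)


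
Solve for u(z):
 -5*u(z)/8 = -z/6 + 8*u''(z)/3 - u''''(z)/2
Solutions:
 u(z) = C1*exp(-sqrt(6)*z*sqrt(16 + sqrt(301))/6) + C2*exp(sqrt(6)*z*sqrt(16 + sqrt(301))/6) + C3*sin(sqrt(6)*z*sqrt(-16 + sqrt(301))/6) + C4*cos(sqrt(6)*z*sqrt(-16 + sqrt(301))/6) + 4*z/15


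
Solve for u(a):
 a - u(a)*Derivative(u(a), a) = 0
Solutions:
 u(a) = -sqrt(C1 + a^2)
 u(a) = sqrt(C1 + a^2)


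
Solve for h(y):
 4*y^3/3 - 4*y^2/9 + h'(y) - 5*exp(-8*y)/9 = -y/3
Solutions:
 h(y) = C1 - y^4/3 + 4*y^3/27 - y^2/6 - 5*exp(-8*y)/72


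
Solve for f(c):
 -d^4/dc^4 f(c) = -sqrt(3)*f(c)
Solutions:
 f(c) = C1*exp(-3^(1/8)*c) + C2*exp(3^(1/8)*c) + C3*sin(3^(1/8)*c) + C4*cos(3^(1/8)*c)


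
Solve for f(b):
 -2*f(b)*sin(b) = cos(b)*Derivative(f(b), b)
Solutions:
 f(b) = C1*cos(b)^2


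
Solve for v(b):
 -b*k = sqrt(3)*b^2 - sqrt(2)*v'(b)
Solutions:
 v(b) = C1 + sqrt(6)*b^3/6 + sqrt(2)*b^2*k/4


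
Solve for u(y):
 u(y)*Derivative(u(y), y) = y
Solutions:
 u(y) = -sqrt(C1 + y^2)
 u(y) = sqrt(C1 + y^2)


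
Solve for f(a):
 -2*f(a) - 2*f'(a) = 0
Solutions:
 f(a) = C1*exp(-a)


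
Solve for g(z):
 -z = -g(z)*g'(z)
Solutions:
 g(z) = -sqrt(C1 + z^2)
 g(z) = sqrt(C1 + z^2)


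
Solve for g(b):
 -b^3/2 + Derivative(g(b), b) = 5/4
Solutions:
 g(b) = C1 + b^4/8 + 5*b/4


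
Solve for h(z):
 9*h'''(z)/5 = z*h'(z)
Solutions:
 h(z) = C1 + Integral(C2*airyai(15^(1/3)*z/3) + C3*airybi(15^(1/3)*z/3), z)


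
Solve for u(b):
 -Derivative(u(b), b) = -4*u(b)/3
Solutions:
 u(b) = C1*exp(4*b/3)


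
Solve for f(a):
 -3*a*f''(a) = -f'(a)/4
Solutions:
 f(a) = C1 + C2*a^(13/12)


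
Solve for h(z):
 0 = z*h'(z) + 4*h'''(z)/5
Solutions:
 h(z) = C1 + Integral(C2*airyai(-10^(1/3)*z/2) + C3*airybi(-10^(1/3)*z/2), z)


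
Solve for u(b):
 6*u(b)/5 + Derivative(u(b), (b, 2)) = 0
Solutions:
 u(b) = C1*sin(sqrt(30)*b/5) + C2*cos(sqrt(30)*b/5)


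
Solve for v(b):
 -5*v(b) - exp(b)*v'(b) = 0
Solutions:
 v(b) = C1*exp(5*exp(-b))


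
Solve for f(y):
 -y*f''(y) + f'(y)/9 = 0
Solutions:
 f(y) = C1 + C2*y^(10/9)


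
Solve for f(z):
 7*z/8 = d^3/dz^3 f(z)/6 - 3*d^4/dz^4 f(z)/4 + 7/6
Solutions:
 f(z) = C1 + C2*z + C3*z^2 + C4*exp(2*z/9) + 7*z^4/32 + 133*z^3/48


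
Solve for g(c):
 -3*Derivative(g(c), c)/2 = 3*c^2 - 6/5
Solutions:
 g(c) = C1 - 2*c^3/3 + 4*c/5


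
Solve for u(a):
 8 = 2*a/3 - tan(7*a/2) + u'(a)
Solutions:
 u(a) = C1 - a^2/3 + 8*a - 2*log(cos(7*a/2))/7


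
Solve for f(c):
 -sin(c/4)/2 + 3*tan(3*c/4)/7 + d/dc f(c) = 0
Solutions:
 f(c) = C1 + 4*log(cos(3*c/4))/7 - 2*cos(c/4)


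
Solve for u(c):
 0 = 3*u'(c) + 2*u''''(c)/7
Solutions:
 u(c) = C1 + C4*exp(-2^(2/3)*21^(1/3)*c/2) + (C2*sin(2^(2/3)*3^(5/6)*7^(1/3)*c/4) + C3*cos(2^(2/3)*3^(5/6)*7^(1/3)*c/4))*exp(2^(2/3)*21^(1/3)*c/4)


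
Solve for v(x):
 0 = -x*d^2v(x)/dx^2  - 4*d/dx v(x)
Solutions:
 v(x) = C1 + C2/x^3


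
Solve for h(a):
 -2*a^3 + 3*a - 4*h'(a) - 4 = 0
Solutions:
 h(a) = C1 - a^4/8 + 3*a^2/8 - a


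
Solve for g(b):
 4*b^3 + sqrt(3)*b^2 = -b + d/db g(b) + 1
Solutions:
 g(b) = C1 + b^4 + sqrt(3)*b^3/3 + b^2/2 - b


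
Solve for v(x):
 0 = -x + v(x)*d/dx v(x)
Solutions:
 v(x) = -sqrt(C1 + x^2)
 v(x) = sqrt(C1 + x^2)


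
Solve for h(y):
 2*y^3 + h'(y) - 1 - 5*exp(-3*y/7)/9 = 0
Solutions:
 h(y) = C1 - y^4/2 + y - 35*exp(-3*y/7)/27


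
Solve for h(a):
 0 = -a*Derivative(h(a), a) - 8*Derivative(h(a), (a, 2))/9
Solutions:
 h(a) = C1 + C2*erf(3*a/4)


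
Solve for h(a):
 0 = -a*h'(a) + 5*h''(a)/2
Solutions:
 h(a) = C1 + C2*erfi(sqrt(5)*a/5)


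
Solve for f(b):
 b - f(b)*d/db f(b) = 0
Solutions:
 f(b) = -sqrt(C1 + b^2)
 f(b) = sqrt(C1 + b^2)


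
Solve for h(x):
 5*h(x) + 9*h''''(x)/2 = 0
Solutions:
 h(x) = (C1*sin(2^(3/4)*sqrt(3)*5^(1/4)*x/6) + C2*cos(2^(3/4)*sqrt(3)*5^(1/4)*x/6))*exp(-2^(3/4)*sqrt(3)*5^(1/4)*x/6) + (C3*sin(2^(3/4)*sqrt(3)*5^(1/4)*x/6) + C4*cos(2^(3/4)*sqrt(3)*5^(1/4)*x/6))*exp(2^(3/4)*sqrt(3)*5^(1/4)*x/6)


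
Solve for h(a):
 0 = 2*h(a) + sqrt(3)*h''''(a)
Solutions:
 h(a) = (C1*sin(2^(3/4)*3^(7/8)*a/6) + C2*cos(2^(3/4)*3^(7/8)*a/6))*exp(-2^(3/4)*3^(7/8)*a/6) + (C3*sin(2^(3/4)*3^(7/8)*a/6) + C4*cos(2^(3/4)*3^(7/8)*a/6))*exp(2^(3/4)*3^(7/8)*a/6)


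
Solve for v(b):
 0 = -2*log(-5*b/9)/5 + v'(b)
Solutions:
 v(b) = C1 + 2*b*log(-b)/5 + 2*b*(-2*log(3) - 1 + log(5))/5


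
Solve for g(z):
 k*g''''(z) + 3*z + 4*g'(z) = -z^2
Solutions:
 g(z) = C1 + C2*exp(2^(2/3)*z*(-1/k)^(1/3)) + C3*exp(2^(2/3)*z*(-1/k)^(1/3)*(-1 + sqrt(3)*I)/2) + C4*exp(-2^(2/3)*z*(-1/k)^(1/3)*(1 + sqrt(3)*I)/2) - z^3/12 - 3*z^2/8


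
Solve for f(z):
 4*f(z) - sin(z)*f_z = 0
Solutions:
 f(z) = C1*(cos(z)^2 - 2*cos(z) + 1)/(cos(z)^2 + 2*cos(z) + 1)


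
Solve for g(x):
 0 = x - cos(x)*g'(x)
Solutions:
 g(x) = C1 + Integral(x/cos(x), x)


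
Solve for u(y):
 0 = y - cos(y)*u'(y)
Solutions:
 u(y) = C1 + Integral(y/cos(y), y)


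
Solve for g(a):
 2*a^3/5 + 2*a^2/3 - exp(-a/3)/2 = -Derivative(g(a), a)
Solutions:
 g(a) = C1 - a^4/10 - 2*a^3/9 - 3*exp(-a/3)/2


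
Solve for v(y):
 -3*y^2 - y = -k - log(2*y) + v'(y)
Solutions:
 v(y) = C1 + k*y - y^3 - y^2/2 + y*log(y) - y + y*log(2)


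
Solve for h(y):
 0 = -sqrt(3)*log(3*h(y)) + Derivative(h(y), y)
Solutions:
 -sqrt(3)*Integral(1/(log(_y) + log(3)), (_y, h(y)))/3 = C1 - y


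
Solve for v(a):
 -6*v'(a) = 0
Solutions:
 v(a) = C1


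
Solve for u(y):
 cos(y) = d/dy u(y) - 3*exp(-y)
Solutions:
 u(y) = C1 + sin(y) - 3*exp(-y)


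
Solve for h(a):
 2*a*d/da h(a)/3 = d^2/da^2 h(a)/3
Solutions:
 h(a) = C1 + C2*erfi(a)


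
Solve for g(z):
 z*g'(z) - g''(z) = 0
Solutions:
 g(z) = C1 + C2*erfi(sqrt(2)*z/2)


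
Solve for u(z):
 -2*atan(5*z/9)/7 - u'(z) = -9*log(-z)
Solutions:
 u(z) = C1 + 9*z*log(-z) - 2*z*atan(5*z/9)/7 - 9*z + 9*log(25*z^2 + 81)/35


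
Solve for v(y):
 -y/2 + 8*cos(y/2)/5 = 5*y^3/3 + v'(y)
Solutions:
 v(y) = C1 - 5*y^4/12 - y^2/4 + 16*sin(y/2)/5


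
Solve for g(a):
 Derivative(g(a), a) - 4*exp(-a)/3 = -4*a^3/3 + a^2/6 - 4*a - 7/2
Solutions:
 g(a) = C1 - a^4/3 + a^3/18 - 2*a^2 - 7*a/2 - 4*exp(-a)/3


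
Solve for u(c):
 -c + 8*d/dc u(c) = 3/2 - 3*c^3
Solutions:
 u(c) = C1 - 3*c^4/32 + c^2/16 + 3*c/16


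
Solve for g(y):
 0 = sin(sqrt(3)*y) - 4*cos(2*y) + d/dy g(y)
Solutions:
 g(y) = C1 + 2*sin(2*y) + sqrt(3)*cos(sqrt(3)*y)/3


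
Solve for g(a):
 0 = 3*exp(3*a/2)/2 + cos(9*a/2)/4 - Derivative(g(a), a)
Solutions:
 g(a) = C1 + exp(3*a/2) + sin(9*a/2)/18


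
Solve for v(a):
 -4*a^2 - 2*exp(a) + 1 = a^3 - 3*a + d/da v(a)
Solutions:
 v(a) = C1 - a^4/4 - 4*a^3/3 + 3*a^2/2 + a - 2*exp(a)


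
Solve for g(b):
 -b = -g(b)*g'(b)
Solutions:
 g(b) = -sqrt(C1 + b^2)
 g(b) = sqrt(C1 + b^2)


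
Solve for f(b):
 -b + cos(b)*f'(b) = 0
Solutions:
 f(b) = C1 + Integral(b/cos(b), b)


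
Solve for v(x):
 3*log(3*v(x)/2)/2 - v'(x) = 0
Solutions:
 2*Integral(1/(-log(_y) - log(3) + log(2)), (_y, v(x)))/3 = C1 - x


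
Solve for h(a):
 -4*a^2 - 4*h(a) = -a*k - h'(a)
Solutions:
 h(a) = C1*exp(4*a) - a^2 + a*k/4 - a/2 + k/16 - 1/8


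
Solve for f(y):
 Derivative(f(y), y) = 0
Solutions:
 f(y) = C1


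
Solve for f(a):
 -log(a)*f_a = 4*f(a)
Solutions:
 f(a) = C1*exp(-4*li(a))


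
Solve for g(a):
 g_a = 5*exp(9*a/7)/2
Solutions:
 g(a) = C1 + 35*exp(9*a/7)/18


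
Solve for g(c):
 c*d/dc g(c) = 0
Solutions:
 g(c) = C1


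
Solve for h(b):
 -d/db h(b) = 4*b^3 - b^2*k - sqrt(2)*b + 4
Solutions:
 h(b) = C1 - b^4 + b^3*k/3 + sqrt(2)*b^2/2 - 4*b


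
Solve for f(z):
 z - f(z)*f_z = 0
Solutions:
 f(z) = -sqrt(C1 + z^2)
 f(z) = sqrt(C1 + z^2)


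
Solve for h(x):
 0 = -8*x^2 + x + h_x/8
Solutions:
 h(x) = C1 + 64*x^3/3 - 4*x^2


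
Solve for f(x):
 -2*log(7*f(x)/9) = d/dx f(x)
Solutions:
 -Integral(1/(-log(_y) - log(7) + 2*log(3)), (_y, f(x)))/2 = C1 - x


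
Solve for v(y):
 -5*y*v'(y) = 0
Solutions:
 v(y) = C1


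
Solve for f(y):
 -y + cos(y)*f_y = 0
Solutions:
 f(y) = C1 + Integral(y/cos(y), y)


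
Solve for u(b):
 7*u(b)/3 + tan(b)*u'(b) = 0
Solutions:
 u(b) = C1/sin(b)^(7/3)


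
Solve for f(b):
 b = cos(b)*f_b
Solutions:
 f(b) = C1 + Integral(b/cos(b), b)


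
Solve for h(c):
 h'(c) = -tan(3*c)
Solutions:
 h(c) = C1 + log(cos(3*c))/3


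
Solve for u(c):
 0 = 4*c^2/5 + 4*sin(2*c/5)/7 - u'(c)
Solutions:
 u(c) = C1 + 4*c^3/15 - 10*cos(2*c/5)/7


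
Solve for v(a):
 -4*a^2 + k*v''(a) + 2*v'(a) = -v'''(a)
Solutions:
 v(a) = C1 + C2*exp(a*(-k + sqrt(k^2 - 8))/2) + C3*exp(-a*(k + sqrt(k^2 - 8))/2) + 2*a^3/3 - a^2*k + a*k^2 - 2*a


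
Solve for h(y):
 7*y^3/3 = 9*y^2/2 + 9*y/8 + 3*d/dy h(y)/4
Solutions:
 h(y) = C1 + 7*y^4/9 - 2*y^3 - 3*y^2/4


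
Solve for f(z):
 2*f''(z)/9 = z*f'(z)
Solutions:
 f(z) = C1 + C2*erfi(3*z/2)


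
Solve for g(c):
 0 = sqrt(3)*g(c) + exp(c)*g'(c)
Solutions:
 g(c) = C1*exp(sqrt(3)*exp(-c))


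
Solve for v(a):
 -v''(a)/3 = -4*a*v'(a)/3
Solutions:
 v(a) = C1 + C2*erfi(sqrt(2)*a)


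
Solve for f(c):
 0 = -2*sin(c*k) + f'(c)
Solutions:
 f(c) = C1 - 2*cos(c*k)/k


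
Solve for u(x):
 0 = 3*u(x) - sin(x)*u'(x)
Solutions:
 u(x) = C1*(cos(x) - 1)^(3/2)/(cos(x) + 1)^(3/2)


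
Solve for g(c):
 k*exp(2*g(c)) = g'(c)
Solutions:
 g(c) = log(-sqrt(-1/(C1 + c*k))) - log(2)/2
 g(c) = log(-1/(C1 + c*k))/2 - log(2)/2


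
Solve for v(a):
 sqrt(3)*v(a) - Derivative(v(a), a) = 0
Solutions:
 v(a) = C1*exp(sqrt(3)*a)


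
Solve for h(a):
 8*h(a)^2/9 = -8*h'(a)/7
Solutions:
 h(a) = 9/(C1 + 7*a)


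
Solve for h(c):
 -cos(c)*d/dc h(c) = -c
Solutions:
 h(c) = C1 + Integral(c/cos(c), c)


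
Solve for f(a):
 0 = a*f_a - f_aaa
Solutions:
 f(a) = C1 + Integral(C2*airyai(a) + C3*airybi(a), a)


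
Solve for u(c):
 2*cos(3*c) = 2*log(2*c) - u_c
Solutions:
 u(c) = C1 + 2*c*log(c) - 2*c + 2*c*log(2) - 2*sin(3*c)/3


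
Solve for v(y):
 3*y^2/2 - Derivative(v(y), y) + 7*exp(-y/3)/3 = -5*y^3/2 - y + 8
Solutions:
 v(y) = C1 + 5*y^4/8 + y^3/2 + y^2/2 - 8*y - 7*exp(-y/3)


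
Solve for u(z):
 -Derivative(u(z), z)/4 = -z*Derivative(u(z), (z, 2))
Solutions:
 u(z) = C1 + C2*z^(5/4)


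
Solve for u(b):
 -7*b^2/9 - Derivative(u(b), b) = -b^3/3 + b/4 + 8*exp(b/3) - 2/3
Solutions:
 u(b) = C1 + b^4/12 - 7*b^3/27 - b^2/8 + 2*b/3 - 24*exp(b/3)


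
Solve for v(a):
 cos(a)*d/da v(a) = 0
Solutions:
 v(a) = C1


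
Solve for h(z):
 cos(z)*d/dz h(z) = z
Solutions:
 h(z) = C1 + Integral(z/cos(z), z)


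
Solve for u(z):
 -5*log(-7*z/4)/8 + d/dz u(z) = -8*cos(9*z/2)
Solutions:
 u(z) = C1 + 5*z*log(-z)/8 - 5*z*log(2)/4 - 5*z/8 + 5*z*log(7)/8 - 16*sin(9*z/2)/9


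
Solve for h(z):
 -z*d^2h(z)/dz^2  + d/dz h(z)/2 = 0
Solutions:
 h(z) = C1 + C2*z^(3/2)


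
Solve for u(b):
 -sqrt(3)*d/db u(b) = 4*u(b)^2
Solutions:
 u(b) = 3/(C1 + 4*sqrt(3)*b)


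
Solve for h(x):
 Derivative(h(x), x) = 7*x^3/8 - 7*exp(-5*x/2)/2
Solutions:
 h(x) = C1 + 7*x^4/32 + 7*exp(-5*x/2)/5


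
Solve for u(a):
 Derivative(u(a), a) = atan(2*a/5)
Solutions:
 u(a) = C1 + a*atan(2*a/5) - 5*log(4*a^2 + 25)/4


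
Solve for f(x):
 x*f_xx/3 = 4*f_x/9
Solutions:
 f(x) = C1 + C2*x^(7/3)


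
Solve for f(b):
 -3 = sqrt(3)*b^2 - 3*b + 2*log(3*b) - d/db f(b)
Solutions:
 f(b) = C1 + sqrt(3)*b^3/3 - 3*b^2/2 + 2*b*log(b) + b + b*log(9)


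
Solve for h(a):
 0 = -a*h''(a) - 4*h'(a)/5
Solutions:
 h(a) = C1 + C2*a^(1/5)


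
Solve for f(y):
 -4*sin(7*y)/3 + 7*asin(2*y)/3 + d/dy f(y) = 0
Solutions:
 f(y) = C1 - 7*y*asin(2*y)/3 - 7*sqrt(1 - 4*y^2)/6 - 4*cos(7*y)/21


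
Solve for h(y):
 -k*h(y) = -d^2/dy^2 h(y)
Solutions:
 h(y) = C1*exp(-sqrt(k)*y) + C2*exp(sqrt(k)*y)


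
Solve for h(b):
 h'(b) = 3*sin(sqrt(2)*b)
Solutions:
 h(b) = C1 - 3*sqrt(2)*cos(sqrt(2)*b)/2


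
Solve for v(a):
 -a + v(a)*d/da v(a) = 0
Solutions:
 v(a) = -sqrt(C1 + a^2)
 v(a) = sqrt(C1 + a^2)


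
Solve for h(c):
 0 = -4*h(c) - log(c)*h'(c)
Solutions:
 h(c) = C1*exp(-4*li(c))


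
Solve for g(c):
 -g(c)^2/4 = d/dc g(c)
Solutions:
 g(c) = 4/(C1 + c)


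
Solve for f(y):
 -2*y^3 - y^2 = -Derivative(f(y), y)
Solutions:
 f(y) = C1 + y^4/2 + y^3/3


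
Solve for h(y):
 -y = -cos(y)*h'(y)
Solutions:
 h(y) = C1 + Integral(y/cos(y), y)


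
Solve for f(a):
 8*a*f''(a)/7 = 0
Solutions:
 f(a) = C1 + C2*a


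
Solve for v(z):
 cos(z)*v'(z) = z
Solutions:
 v(z) = C1 + Integral(z/cos(z), z)


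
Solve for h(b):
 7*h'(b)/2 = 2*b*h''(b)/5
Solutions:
 h(b) = C1 + C2*b^(39/4)
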